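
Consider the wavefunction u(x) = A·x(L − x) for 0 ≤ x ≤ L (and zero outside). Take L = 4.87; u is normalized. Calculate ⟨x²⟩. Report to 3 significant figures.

⟨x²⟩ = ∫ x^2 |u|² dx over the full domain.
Since the A² factors cancel between numerator and denominator, ⟨x²⟩ = 2·L^2/7.
Putting L = 4.87 gives 6.776.

⟨x^2⟩ ≈ 6.78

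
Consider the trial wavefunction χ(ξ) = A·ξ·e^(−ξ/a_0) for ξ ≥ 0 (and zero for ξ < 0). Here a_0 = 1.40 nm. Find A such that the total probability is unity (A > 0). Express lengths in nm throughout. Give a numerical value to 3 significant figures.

A ≈ 1.21 nm^(-3/2)

Normalization requires ∫|χ|² dξ = 1, integrated from 0 to ∞.
Recall ∫₀^∞ ξ^m e^(−ξ/β) dξ = m!·β^(m+1), the integral (without the A² prefactor) comes out to a_0^3/4.
With a_0 = 1.40: A² = 1.458 and A = 1.207.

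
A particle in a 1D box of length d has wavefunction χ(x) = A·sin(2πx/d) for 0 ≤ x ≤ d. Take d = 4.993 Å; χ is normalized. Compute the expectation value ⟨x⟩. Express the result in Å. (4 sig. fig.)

⟨x⟩ ≈ 2.497 Å

⟨x⟩ = ∫ x |χ|² dx over the full domain.
Using sin²θ = (1 − cos 2θ)/2, since the A² factors cancel between numerator and denominator, ⟨x⟩ = d/2.
With d = 4.993, ⟨x⟩ = 2.4965.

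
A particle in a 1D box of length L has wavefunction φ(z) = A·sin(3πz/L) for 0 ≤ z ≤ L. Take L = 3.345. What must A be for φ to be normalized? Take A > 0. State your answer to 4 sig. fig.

A ≈ 0.7732

Normalization requires ∫|φ|² dz = 1, integrated from 0 to L.
Using sin²θ = (1 − cos 2θ)/2, carrying out the integral gives A² · L/2.
Setting this equal to 1 gives A² = 1/(L/2).
With L = 3.345: A² = 0.59791 and A = 0.77324.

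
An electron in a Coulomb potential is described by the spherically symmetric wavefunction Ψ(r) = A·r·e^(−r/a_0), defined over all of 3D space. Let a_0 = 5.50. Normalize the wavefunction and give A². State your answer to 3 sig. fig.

A^2 ≈ 0.0000211

The normalization condition is ∫|Ψ|² 4πr² dr = 1 from 0 to ∞.
(Spherical symmetry: dV = 4πr² dr.)
With Ψ = A·r·e^(−r/a_0), the integral evaluates to A²·[3·π·a_0^5].
Substituting a_0 = 5.50 gives A² = 0.00002108, so A = 0.004592.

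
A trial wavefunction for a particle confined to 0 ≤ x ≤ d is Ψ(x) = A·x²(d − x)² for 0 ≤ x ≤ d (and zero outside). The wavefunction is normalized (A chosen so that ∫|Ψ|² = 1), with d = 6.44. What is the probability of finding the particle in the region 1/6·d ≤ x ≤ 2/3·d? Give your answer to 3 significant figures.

P ≈ 0.846

|Ψ|² is the probability density, so P = ∫_{1/6·d}^{2/3·d} |Ψ|² dx.
Since A² = 1/(d^9/630), this is the region integral divided by the full normalization integral.
In terms of u = x/d (A² and the length scale cancel between numerator and denominator), P = [∫_{1/6}^{2/3} u^4·(1 - u)^4 du] / [∫_{0}^{1} u^4·(1 - u)^4 du].
An antiderivative of u^4·(1 - u)^4 is u^5·(70·u^4 - 315·u^3 + 540·u^2 - 420·u + 126)/630; evaluating from 1/6 to 2/3 gives ≈ 0.0013432, while the full integral is 1/630.
The result is P = 0.8462.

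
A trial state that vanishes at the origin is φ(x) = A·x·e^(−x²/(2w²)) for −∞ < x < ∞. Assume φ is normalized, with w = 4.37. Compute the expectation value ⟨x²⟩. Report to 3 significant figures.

⟨x²⟩ = ∫ x^2 |φ|² dx over the full domain.
With ∫_{−∞}^{∞} x^(2m) e^(−αx²) dx = (2m−1)!!·√π / (2^m α^(m+1/2)), the ratio of the moment integral to the normalization integral gives ⟨x²⟩ = 3·w^2/2.
Putting w = 4.37 gives 28.65.

⟨x^2⟩ ≈ 28.6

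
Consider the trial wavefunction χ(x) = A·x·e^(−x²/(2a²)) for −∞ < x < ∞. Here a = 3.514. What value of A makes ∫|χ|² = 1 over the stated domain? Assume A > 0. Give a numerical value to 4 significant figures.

We need A² ∫|f|² dx = 1, taking the integral from −∞ to ∞.
With ∫_{−∞}^{∞} x^(2m) e^(−αx²) dx = (2m−1)!!·√π / (2^m α^(m+1/2)), with χ = A·x·e^(−x²/(2a²)), the integral evaluates to A²·[√(π)·a^3/2].
Setting this equal to 1 gives A² = 1/(√(π)·a^3/2).
Plugging in a = 3.514 yields A = 0.16126.

A ≈ 0.1613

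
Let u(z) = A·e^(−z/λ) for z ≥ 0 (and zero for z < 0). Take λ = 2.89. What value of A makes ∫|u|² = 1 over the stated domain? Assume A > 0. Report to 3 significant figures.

A ≈ 0.832

Require ∫ |u|² dz = 1 over the whole domain.
Carrying out the integral gives A² · λ/2.
Hence A² = 1/[λ/2].
Substituting λ = 2.89 gives A² = 0.6920, so A = 0.8319.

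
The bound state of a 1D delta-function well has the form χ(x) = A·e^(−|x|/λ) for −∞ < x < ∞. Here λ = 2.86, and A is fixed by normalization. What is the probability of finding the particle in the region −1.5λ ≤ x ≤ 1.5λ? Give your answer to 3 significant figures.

P ≈ 0.950

|χ|² is the probability density, so P = ∫_{−1.5λ}^{1.5λ} |χ|² dx.
The normalization integral ∫|χ|²dx over the whole domain equals λ·A², and A² cancels in the ratio.
Both integrals are even about x = 0, so only the x ≥ 0 halves are needed (the factors of 2 cancel). Let u = x/λ; then A² and the length scale cancel, so P = ∫_{0}^{1.5} e^(-2·u) du ÷ ∫_{0}^{∞} e^(-2·u) du.
An antiderivative of e^(-2·u) is -e^(-2·u)/2; evaluating from 0 to 1.5 gives 1/2 - e^(-3)/2, while the full integral is 1/2.
Taking the ratio, P = 0.9502.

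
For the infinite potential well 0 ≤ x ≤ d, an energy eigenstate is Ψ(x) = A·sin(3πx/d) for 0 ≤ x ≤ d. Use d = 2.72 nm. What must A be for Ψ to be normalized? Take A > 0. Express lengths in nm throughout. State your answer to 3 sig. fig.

A ≈ 0.857 nm^(-1/2)

Require ∫ |Ψ|² dx = 1 over the whole domain.
∫|Ψ|² dx = A²·(d/2).
Substituting d = 2.72 gives A² = 0.7353, so A = 0.8575.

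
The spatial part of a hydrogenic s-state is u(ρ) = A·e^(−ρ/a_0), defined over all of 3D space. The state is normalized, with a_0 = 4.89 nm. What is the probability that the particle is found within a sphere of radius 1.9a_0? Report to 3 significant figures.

With dV = 4πρ²dρ, the probability is ∫|u|² dV over ρ ≤ 1.9a_0.
A² is fixed by ∫₀^∞ 4πρ²|u|² dρ = 1, i.e. A² = (π·a_0^3)^(−1).
Let t = ρ/a_0; then A², 4π and the length scale all cancel, so P = ∫_{0}^{1.9} t^2·e^(-2·t) dt ÷ ∫_{0}^{∞} t^2·e^(-2·t) dt.
Using ∫ t^2·e^(-2·t) dt = -(2·t^2 + 2·t + 1)·e^(-2·t)/4, the numerator is 1/4 - 601·e^(-19/5)/200 and the denominator is 1/4.
Taking the ratio yields P = 0.7311.

P ≈ 0.731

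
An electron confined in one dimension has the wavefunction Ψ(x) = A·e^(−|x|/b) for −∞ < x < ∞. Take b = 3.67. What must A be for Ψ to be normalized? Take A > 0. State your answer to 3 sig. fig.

A ≈ 0.522

Normalization requires ∫|Ψ|² dx = 1, integrated from −∞ to ∞.
Using ∫₀^∞ xⁿ e^(−αx) dx = n!/αⁿ⁺¹, with Ψ = A·e^(−|x|/b), the integral evaluates to A²·[b].
Hence A² = 1/[b].
With b = 3.67: A² = 0.2725 and A = 0.5220.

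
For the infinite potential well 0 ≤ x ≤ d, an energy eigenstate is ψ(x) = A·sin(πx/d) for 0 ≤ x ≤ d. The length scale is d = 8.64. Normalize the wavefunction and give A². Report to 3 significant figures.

We need A² ∫|f|² dx = 1, taking the integral from 0 to d.
Carrying out the integral gives A² · d/2.
Hence A² = 1/[d/2].
Plugging in d = 8.64 yields A = 0.4811.

A^2 ≈ 0.231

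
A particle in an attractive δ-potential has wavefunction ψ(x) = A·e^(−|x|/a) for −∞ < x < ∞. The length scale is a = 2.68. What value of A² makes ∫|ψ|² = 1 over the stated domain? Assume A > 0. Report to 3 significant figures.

A^2 ≈ 0.373

We need A² ∫|f|² dx = 1, taking the integral from −∞ to ∞.
With ψ = A·e^(−|x|/a), the integral evaluates to A²·[a].
Substituting a = 2.68 gives A² = 0.3731, so A = 0.6108.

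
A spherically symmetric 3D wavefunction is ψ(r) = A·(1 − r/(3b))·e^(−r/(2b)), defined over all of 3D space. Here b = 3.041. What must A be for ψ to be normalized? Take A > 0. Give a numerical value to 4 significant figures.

Require ∫ |ψ|² 4πr² dr = 1 over the whole domain.
The angular integral contributes 4π, leaving ∫₀^∞ r²|ψ|² dr.
With ∫₀^∞ r^4 e^(−αr) dr = 4!/α^5, ∫|ψ|² 4πr² dr = A²·(8·π·b^3/3).
So A² = (8·π·b^3/3)^(−1).
Substituting b = 3.041 gives A² = 0.0042446, so A = 0.065150.

A ≈ 0.06515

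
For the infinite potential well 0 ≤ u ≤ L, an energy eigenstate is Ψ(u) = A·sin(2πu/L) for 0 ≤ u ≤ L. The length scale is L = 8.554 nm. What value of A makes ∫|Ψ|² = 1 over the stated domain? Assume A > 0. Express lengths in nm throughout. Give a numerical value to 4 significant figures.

A ≈ 0.4835 nm^(-1/2)

Normalization requires ∫|Ψ|² du = 1, integrated from 0 to L.
With Ψ = A·sin(2πu/L), the integral evaluates to A²·[L/2].
Hence A² = 1/[L/2].
Substituting L = 8.554 gives A² = 0.23381, so A = 0.48354.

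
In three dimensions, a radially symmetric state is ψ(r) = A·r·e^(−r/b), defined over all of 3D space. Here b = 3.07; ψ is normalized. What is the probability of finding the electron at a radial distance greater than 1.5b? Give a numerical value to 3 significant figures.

P ≈ 0.815

P = ∫ |ψ|² 4πr² dr over r > 1.5b.
A² is fixed by ∫₀^∞ 4πr²|ψ|² dr = 1, i.e. A² = (3·π·b^5)^(−1).
Substituting u = r/b, A², 4π and the length scale all cancel in the ratio: P = ∫_{1.5}^{∞} u^4·e^(-2·u) du / ∫_{0}^{∞} u^4·e^(-2·u) du.
With ∫ u^4·e^(-2·u) du = -(u^4/2 + u^3 + 3·u^2/2 + 3·u/2 + 3/4)·e^(-2·u) + C, the region integral is 393·e^(-3)/32 and the full one is 3/4.
Taking the ratio yields P = 0.8153.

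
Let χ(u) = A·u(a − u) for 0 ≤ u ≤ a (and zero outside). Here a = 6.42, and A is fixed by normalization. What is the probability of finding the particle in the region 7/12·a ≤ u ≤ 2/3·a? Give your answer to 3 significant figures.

P ≈ 0.137

The probability is P = ∫ |χ|² du over [7/12·a, 2/3·a].
With A² fixed by ∫|χ|² = 1, i.e. A² = (a^5/30)^(−1), substitute and integrate.
Let t = u/a; then A² and the length scale cancel, so P = ∫_{7/12}^{2/3} t^2·(1 - t)^2 dt ÷ ∫_{0}^{1} t^2·(1 - t)^2 dt.
Using ∫ t^2·(1 - t)^2 dt = t^3·(6·t^2 - 15·t + 10)/30, the numerator is ≈ 0.0045581 and the denominator is 1/30.
This works out to P = 0.1367.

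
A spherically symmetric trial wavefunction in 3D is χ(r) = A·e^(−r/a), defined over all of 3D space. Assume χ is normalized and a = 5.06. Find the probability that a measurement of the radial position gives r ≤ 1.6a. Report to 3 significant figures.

P = ∫ |χ|² 4πr² dr over r ≤ 1.6a.
A² is fixed by ∫₀^∞ 4πr²|χ|² dr = 1, i.e. A² = (π·a^3)^(−1).
In terms of u = r/a (A², 4π and the length scale all cancel between numerator and denominator), P = [∫_{0}^{1.6} u^2·e^(-2·u) du] / [∫_{0}^{∞} u^2·e^(-2·u) du].
With ∫ u^2·e^(-2·u) du = -(2·u^2 + 2·u + 1)·e^(-2·u)/4 + C, the region integral is 1/4 - 233·e^(-16/5)/100 and the full one is 1/4.
This evaluates to P = 0.6201.

P ≈ 0.620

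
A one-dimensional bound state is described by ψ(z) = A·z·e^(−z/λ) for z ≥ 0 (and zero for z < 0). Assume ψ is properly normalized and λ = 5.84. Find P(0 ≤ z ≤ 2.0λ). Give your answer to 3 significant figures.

P = ∫_{0}^{2.0λ} |ψ(z)|² dz.
Since A² = 1/(λ^3/4), this is the region integral divided by the full normalization integral.
In terms of u = z/λ (A² and the length scale cancel between numerator and denominator), P = [∫_{0}^{2.0} u^2·e^(-2·u) du] / [∫_{0}^{∞} u^2·e^(-2·u) du].
Using ∫ u^2·e^(-2·u) du = -(2·u^2 + 2·u + 1)·e^(-2·u)/4, the numerator is 1/4 - 13·e^(-4)/4 and the denominator is 1/4.
This works out to P = 0.7619.

P ≈ 0.762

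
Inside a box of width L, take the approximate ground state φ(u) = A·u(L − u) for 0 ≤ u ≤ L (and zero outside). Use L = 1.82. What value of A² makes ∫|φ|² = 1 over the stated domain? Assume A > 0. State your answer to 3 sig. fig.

A^2 ≈ 1.50

Require ∫ |φ|² du = 1 over the whole domain.
With φ = A·u(L − u), the integral evaluates to A²·[L^5/30].
Setting this equal to 1 gives A² = 1/(L^5/30).
With L = 1.82: A² = 1.502 and A = 1.226.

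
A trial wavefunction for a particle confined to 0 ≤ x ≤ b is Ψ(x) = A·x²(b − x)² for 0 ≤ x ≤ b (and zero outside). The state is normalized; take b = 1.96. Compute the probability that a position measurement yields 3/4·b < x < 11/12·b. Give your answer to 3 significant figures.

|Ψ|² is the probability density, so P = ∫_{3/4·b}^{11/12·b} |Ψ|² dx.
With A² fixed by ∫|Ψ|² = 1, i.e. A² = (b^9/630)^(−1), substitute and integrate.
Let u = x/b; then A² and the length scale cancel, so P = ∫_{3/4}^{11/12} u^4·(1 - u)^4 du ÷ ∫_{0}^{1} u^4·(1 - u)^4 du.
An antiderivative of u^4·(1 - u)^4 is u^5·(70·u^4 - 315·u^3 + 540·u^2 - 420·u + 126)/630; evaluating from 3/4 to 11/12 gives ≈ 0.000077059, while the full integral is 1/630.
Evaluating gives P = 0.04855.

P ≈ 0.0485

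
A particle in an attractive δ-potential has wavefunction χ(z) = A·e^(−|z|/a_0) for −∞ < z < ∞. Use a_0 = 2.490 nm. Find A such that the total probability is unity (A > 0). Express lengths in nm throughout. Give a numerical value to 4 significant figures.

A ≈ 0.6337 nm^(-1/2)

The normalization condition is ∫|χ|² dz = 1 from −∞ to ∞.
With ∫₀^∞ z^0 e^(−αz) dz = 0!/α^1, the integral (without the A² prefactor) comes out to a_0.
So A² = (a_0)^(−1).
Substituting a_0 = 2.490 gives A² = 0.40161, so A = 0.63372.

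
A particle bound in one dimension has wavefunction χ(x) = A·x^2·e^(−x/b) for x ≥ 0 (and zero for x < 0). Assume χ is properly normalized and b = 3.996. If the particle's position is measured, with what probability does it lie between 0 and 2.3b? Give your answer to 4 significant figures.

|χ|² is the probability density, so P = ∫_{0}^{2.3b} |χ|² dx.
Since A² = 1/(3·b^5/4), this is the region integral divided by the full normalization integral.
Let u = x/b; then A² and the length scale cancel, so P = ∫_{0}^{2.3} u^4·e^(-2·u) du ÷ ∫_{0}^{∞} u^4·e^(-2·u) du.
With ∫ u^4·e^(-2·u) du = -(u^4/2 + u^3 + 3·u^2/2 + 3·u/2 + 3/4)·e^(-2·u) + C, the region integral is ≈ 0.365074 and the full one is 3/4.
Evaluating gives P = 0.48677.

P ≈ 0.4868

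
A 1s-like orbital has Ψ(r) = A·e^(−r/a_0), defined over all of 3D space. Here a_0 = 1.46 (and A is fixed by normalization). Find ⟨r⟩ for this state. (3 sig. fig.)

The expectation value is the |Ψ|²-weighted average of r: ∫ r|Ψ|² 4πr² dr.
The ratio of the moment integral to the normalization integral gives ⟨r⟩ = 3·a_0/2.
With a_0 = 1.46, ⟨r⟩ = 2.190.

⟨r⟩ ≈ 2.19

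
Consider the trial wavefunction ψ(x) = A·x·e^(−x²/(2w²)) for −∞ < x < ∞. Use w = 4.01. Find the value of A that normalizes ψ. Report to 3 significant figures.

A ≈ 0.132

Require ∫ |ψ|² dx = 1 over the whole domain.
Differentiating ∫e^(−αx²) dx = √(π/α) under α to get the higher moments, the integral (without the A² prefactor) comes out to √(π)·w^3/2.
Hence A² = 1/[√(π)·w^3/2].
With w = 4.01: A² = 0.01750 and A = 0.1323.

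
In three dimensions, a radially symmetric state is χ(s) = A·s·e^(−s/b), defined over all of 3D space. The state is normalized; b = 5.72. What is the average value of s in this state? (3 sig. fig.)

⟨s⟩ ≈ 14.3

By definition ⟨s⟩ = ∫ s |χ(s)|² 4πs² ds.
With ∫₀^∞ s^5 e^(−αs) ds = 5!/α^6, evaluating both integrals, ⟨s⟩ = 5·b/2.
With b = 5.72, ⟨s⟩ = 14.30.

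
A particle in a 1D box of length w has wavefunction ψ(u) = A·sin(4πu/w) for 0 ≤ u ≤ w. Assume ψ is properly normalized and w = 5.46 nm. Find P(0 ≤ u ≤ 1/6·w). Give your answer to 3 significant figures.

P ≈ 0.201

P = ∫_{0}^{1/6·w} |ψ(u)|² du.
Since A² = 1/(w/2), this is the region integral divided by the full normalization integral.
In terms of t = u/w (A² and the length scale cancel between numerator and denominator), P = [∫_{0}^{1/6} sin(4·π·t)^2 dt] / [∫_{0}^{1} sin(4·π·t)^2 dt].
With ∫ sin(4·π·t)^2 dt = t/2 - sin(4·π·t)·cos(4·π·t)/(8·π) + C, the region integral is √(3)/(32·π) + 1/12 and the full one is 1/2.
The result is P = (√(3)/16 + π/6)/π.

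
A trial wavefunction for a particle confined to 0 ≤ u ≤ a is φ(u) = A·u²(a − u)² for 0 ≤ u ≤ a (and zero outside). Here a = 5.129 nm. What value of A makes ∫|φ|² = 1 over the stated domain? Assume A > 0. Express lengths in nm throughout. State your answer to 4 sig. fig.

A ≈ 0.01601 nm^(-9/2)

The normalization condition is ∫|φ|² du = 1 from 0 to a.
The integral (without the A² prefactor) comes out to a^9/630.
So A² = (a^9/630)^(−1).
With a = 5.129: A² = 0.00025648 and A = 0.016015.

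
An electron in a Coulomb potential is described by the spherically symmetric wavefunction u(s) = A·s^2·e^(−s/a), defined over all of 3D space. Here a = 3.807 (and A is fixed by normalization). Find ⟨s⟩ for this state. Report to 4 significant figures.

⟨s⟩ ≈ 13.32

The expectation value is the |u|²-weighted average of s: ∫ s|u|² 4πs² ds.
Evaluating both integrals, ⟨s⟩ = 7·a/2.
Putting a = 3.807 gives 13.325.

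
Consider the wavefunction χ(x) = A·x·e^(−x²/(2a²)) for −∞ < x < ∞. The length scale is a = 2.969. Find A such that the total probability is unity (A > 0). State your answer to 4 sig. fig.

Normalization requires ∫|χ|² dx = 1, integrated from −∞ to ∞.
The integral (without the A² prefactor) comes out to √(π)·a^3/2.
Hence A² = 1/[√(π)·a^3/2].
Substituting a = 2.969 gives A² = 0.043115, so A = 0.20764.

A ≈ 0.2076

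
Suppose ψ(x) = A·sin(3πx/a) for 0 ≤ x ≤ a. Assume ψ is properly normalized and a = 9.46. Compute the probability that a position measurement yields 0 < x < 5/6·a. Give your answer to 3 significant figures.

The probability is P = ∫ |ψ|² dx over [0, 5/6·a].
The normalization integral ∫|ψ|²dx over the whole domain equals a/2·A², and A² cancels in the ratio.
Let u = x/a; then A² and the length scale cancel, so P = ∫_{0}^{5/6} sin(3·π·u)^2 du ÷ ∫_{0}^{1} sin(3·π·u)^2 du.
With ∫ sin(3·π·u)^2 du = u/2 - sin(6·π·u)/(12·π) + C, the region integral is 5/12 and the full one is 1/2.
This works out to P = 5/6.

P ≈ 0.833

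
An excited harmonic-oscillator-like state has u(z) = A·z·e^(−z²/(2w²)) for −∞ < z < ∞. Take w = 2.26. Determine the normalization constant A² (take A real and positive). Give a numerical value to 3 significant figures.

A^2 ≈ 0.0978

Normalization requires ∫|u|² dz = 1, integrated from −∞ to ∞.
Using the Gaussian integral ∫_{−∞}^{∞} e^(−αz²) dz = √(π/α), with u = A·z·e^(−z²/(2w²)), the integral evaluates to A²·[√(π)·w^3/2].
Setting this equal to 1 gives A² = 1/(√(π)·w^3/2).
With w = 2.26: A² = 0.09775 and A = 0.3127.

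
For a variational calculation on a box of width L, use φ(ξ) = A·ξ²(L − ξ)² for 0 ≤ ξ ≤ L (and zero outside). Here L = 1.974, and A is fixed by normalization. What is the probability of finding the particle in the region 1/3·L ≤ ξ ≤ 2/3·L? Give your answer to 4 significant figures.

The probability is P = ∫ |φ|² dξ over [1/3·L, 2/3·L].
With A² fixed by ∫|φ|² = 1, i.e. A² = (L^9/630)^(−1), substitute and integrate.
In terms of u = ξ/L (A² and the length scale cancel between numerator and denominator), P = [∫_{1/3}^{2/3} u^4·(1 - u)^4 du] / [∫_{0}^{1} u^4·(1 - u)^4 du].
An antiderivative of u^4·(1 - u)^4 is u^5·(70·u^4 - 315·u^3 + 540·u^2 - 420·u + 126)/630; evaluating from 1/3 to 2/3 gives ≈ 0.00112747, while the full integral is 1/630.
This works out to P = 0.71031.

P ≈ 0.7103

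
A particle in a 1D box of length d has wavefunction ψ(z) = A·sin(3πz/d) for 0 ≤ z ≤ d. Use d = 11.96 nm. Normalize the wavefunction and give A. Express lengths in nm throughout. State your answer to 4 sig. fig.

A ≈ 0.4089 nm^(-1/2)

Normalization requires ∫|ψ|² dz = 1, integrated from 0 to d.
Using sin²θ = (1 − cos 2θ)/2, with ψ = A·sin(3πz/d), the integral evaluates to A²·[d/2].
Setting this equal to 1 gives A² = 1/(d/2).
With d = 11.96: A² = 0.16722 and A = 0.40893.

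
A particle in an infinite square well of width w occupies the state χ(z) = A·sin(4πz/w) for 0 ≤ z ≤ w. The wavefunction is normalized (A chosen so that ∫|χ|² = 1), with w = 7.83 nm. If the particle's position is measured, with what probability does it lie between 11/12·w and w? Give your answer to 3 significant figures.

The probability is P = ∫ |χ|² dz over [11/12·w, w].
Since A² = 1/(w/2), this is the region integral divided by the full normalization integral.
Substituting u = z/w, A² and the length scale cancel in the ratio: P = ∫_{11/12}^{1} sin(4·π·u)^2 du / ∫_{0}^{1} sin(4·π·u)^2 du.
With ∫ sin(4·π·u)^2 du = u/2 - sin(4·π·u)·cos(4·π·u)/(8·π) + C, the region integral is -√(3)/(32·π) + 1/24 and the full one is 1/2.
The result is P = (-√(3)/16 + π/12)/π.

P ≈ 0.0489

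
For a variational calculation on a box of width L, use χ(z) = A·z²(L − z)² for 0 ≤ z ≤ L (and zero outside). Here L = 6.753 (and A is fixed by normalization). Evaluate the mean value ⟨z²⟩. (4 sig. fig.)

⟨z^2⟩ ≈ 12.44

By definition ⟨z²⟩ = ∫ z^2 |χ(z)|² dz.
Since the A² factors cancel between numerator and denominator, ⟨z²⟩ = 3·L^2/11.
Putting L = 6.753 gives 12.437.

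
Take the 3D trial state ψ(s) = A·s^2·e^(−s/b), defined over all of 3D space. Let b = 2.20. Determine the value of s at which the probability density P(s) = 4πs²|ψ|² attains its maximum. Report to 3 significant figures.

s ≈ 6.60

Differentiate P(s) = 4πs²|ψ|² with respect to s and set to zero.
Solving yields s = 3·b.
With b = 2.20, the most probable radial distance is 6.600.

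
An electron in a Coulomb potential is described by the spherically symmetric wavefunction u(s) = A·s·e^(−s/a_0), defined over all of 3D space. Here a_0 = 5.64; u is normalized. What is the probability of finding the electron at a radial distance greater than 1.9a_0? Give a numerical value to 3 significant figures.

P = ∫ |u|² 4πs² ds over s > 1.9a_0.
The full normalization integral is A²·[3·π·a_0^5] = 1, fixing A².
In terms of t = s/a_0 (A², 4π and the length scale all cancel between numerator and denominator), P = [∫_{1.9}^{∞} t^4·e^(-2·t) dt] / [∫_{0}^{∞} t^4·e^(-2·t) dt].
With ∫ t^4·e^(-2·t) dt = -(t^4/2 + t^3 + 3·t^2/2 + 3·t/2 + 3/4)·e^(-2·t) + C, the region integral is ≈ 0.50088 and the full one is 3/4.
This evaluates to P = 0.6678.

P ≈ 0.668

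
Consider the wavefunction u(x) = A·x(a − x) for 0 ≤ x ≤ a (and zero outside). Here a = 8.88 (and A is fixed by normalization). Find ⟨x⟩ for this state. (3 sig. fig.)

⟨x⟩ ≈ 4.44

⟨x⟩ = ∫ x |u|² dx over the full domain.
The ratio of the moment integral to the normalization integral gives ⟨x⟩ = a/2.
With a = 8.88, ⟨x⟩ = 4.440.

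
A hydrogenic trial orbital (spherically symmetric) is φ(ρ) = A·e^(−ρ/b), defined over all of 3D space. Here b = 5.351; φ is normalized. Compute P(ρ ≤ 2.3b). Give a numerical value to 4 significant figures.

With dV = 4πρ²dρ, the probability is ∫|φ|² dV over ρ ≤ 2.3b.
The full normalization integral is A²·[π·b^3] = 1, fixing A².
Let u = ρ/b; then A², 4π and the length scale all cancel, so P = ∫_{0}^{2.3} u^2·e^(-2·u) du ÷ ∫_{0}^{∞} u^2·e^(-2·u) du.
With ∫ u^2·e^(-2·u) du = -(2·u^2 + 2·u + 1)·e^(-2·u)/4 + C, the region integral is 1/4 - 809·e^(-23/5)/200 and the full one is 1/4.
The region integral divided by the full integral gives P = 0.83736.

P ≈ 0.8374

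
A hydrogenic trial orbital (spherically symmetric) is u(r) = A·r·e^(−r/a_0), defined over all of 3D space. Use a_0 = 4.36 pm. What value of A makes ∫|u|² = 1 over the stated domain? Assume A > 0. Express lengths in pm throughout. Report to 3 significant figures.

We need A² ∫|f|² 4πr² dr = 1, taking the integral from 0 to ∞.
With u = A·r·e^(−r/a_0), the integral evaluates to A²·[3·π·a_0^5].
Setting this equal to 1 gives A² = 1/(3·π·a_0^5).
Substituting a_0 = 4.36 gives A² = 0.00006734, so A = 0.008206.

A ≈ 0.00821 pm^(-5/2)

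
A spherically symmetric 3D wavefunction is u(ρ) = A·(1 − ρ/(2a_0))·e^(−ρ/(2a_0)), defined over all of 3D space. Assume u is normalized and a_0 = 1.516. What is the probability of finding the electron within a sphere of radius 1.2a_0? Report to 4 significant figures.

P ≈ 0.04244

Integrate the radial probability density 4πρ²|u|² over ρ ≤ 1.2a_0.
A² is fixed by ∫₀^∞ 4πρ²|u|² dρ = 1, i.e. A² = (8·π·a_0^3)^(−1).
In terms of t = ρ/a_0 (A², 4π and the length scale all cancel between numerator and denominator), P = [∫_{0}^{1.2} t^2·(1 - t/2)^2·e^(-t) dt] / [∫_{0}^{∞} t^2·(1 - t/2)^2·e^(-t) dt].
An antiderivative of t^2·(1 - t/2)^2·e^(-t) is -(t^4/4 + t^2 + 2·t + 2)·e^(-t); evaluating from 0 to 1.2 gives 2 - 3974·e^(-6/5)/625, while the full integral is 2.
The region integral divided by the full integral gives P = 0.042443.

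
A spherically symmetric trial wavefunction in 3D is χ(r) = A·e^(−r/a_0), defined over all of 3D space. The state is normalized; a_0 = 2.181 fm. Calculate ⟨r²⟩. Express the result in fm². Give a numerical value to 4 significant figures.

⟨r^2⟩ ≈ 14.27 fm^2

The expectation value is the |χ|²-weighted average of r^2: ∫ r^2|χ|² 4πr² dr.
Since the A² factors cancel between numerator and denominator, ⟨r²⟩ = 3·a_0^2.
With a_0 = 2.181, ⟨r^2⟩ = 14.270.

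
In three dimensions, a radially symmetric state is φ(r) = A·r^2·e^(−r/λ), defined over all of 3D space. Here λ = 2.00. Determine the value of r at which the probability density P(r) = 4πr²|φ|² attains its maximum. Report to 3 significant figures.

The maximum of P(r) = 4πr²|φ|² occurs where its derivative vanishes.
Solving yields r = 3·λ.
With λ = 2.00, the most probable radial distance is 6.000.

r ≈ 6.00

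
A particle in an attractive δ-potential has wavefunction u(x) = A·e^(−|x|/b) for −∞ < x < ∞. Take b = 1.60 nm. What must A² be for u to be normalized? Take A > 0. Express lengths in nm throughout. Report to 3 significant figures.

A^2 ≈ 0.625 nm^(-1)

The normalization condition is ∫|u|² dx = 1 from −∞ to ∞.
With u = A·e^(−|x|/b), the integral evaluates to A²·[b].
Setting this equal to 1 gives A² = 1/(b).
Substituting b = 1.60 gives A² = 0.6250, so A = 0.7906.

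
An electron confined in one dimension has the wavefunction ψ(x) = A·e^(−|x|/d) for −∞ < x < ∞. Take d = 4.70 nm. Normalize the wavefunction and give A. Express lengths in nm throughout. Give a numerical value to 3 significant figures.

Require ∫ |ψ|² dx = 1 over the whole domain.
Using ∫₀^∞ xⁿ e^(−αx) dx = n!/αⁿ⁺¹, the integral (without the A² prefactor) comes out to d.
Setting this equal to 1 gives A² = 1/(d).
With d = 4.70: A² = 0.2128 and A = 0.4613.

A ≈ 0.461 nm^(-1/2)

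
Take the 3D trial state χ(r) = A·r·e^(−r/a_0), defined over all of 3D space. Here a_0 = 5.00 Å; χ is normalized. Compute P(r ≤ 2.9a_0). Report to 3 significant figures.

Integrate the radial probability density 4πr²|χ|² over r ≤ 2.9a_0.
A² is fixed by ∫₀^∞ 4πr²|χ|² dr = 1, i.e. A² = (3·π·a_0^5)^(−1).
Substituting u = r/a_0, A², 4π and the length scale all cancel in the ratio: P = ∫_{0}^{2.9} u^4·e^(-2·u) du / ∫_{0}^{∞} u^4·e^(-2·u) du.
With ∫ u^4·e^(-2·u) du = -(u^4/2 + u^3 + 3·u^2/2 + 3·u/2 + 3/4)·e^(-2·u) + C, the region integral is ≈ 0.51546 and the full one is 3/4.
This evaluates to P = 0.6873.

P ≈ 0.687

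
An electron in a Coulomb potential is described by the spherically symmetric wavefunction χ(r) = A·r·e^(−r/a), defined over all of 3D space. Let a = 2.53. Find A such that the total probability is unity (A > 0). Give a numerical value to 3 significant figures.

We need A² ∫|f|² 4πr² dr = 1, taking the integral from 0 to ∞.
In 3D with spherical symmetry the volume element is 4πr² dr.
Recall ∫₀^∞ r^m e^(−r/β) dr = m!·β^(m+1), the integral (without the A² prefactor) comes out to 3·π·a^5.
Plugging in a = 2.53 yields A = 0.03199.

A ≈ 0.0320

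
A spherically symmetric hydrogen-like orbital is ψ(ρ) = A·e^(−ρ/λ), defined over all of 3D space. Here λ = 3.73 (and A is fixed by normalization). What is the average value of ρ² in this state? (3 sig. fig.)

By definition ⟨ρ²⟩ = ∫ ρ^2 |ψ(ρ)|² 4πρ² dρ.
Evaluating both integrals, ⟨ρ²⟩ = 3·λ^2.
Putting λ = 3.73 gives 41.74.

⟨ρ^2⟩ ≈ 41.7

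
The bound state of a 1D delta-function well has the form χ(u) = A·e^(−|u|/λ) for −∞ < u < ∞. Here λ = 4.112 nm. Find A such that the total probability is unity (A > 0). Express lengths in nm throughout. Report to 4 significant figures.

Require ∫ |χ|² du = 1 over the whole domain.
With ∫₀^∞ u^0 e^(−αu) du = 0!/α^1, ∫|χ|² du = A²·(λ).
Setting this equal to 1 gives A² = 1/(λ).
Plugging in λ = 4.112 yields A = 0.49314.

A ≈ 0.4931 nm^(-1/2)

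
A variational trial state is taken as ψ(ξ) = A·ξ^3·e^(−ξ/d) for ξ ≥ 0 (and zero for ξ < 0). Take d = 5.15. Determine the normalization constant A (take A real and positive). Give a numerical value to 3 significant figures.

A ≈ 0.00136

The normalization condition is ∫|ψ|² dξ = 1 from 0 to ∞.
Using ∫₀^∞ ξⁿ e^(−αξ) dξ = n!/αⁿ⁺¹, ∫|ψ|² dξ = A²·(45·d^7/8).
Hence A² = 1/[45·d^7/8].
Plugging in d = 5.15 yields A = 0.001360.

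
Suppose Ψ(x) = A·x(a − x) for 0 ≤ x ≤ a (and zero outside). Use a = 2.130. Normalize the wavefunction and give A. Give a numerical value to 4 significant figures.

A ≈ 0.8272

Require ∫ |Ψ|² dx = 1 over the whole domain.
Carrying out the integral gives A² · a^5/30.
So A² = (a^5/30)^(−1).
With a = 2.130: A² = 0.68426 and A = 0.82720.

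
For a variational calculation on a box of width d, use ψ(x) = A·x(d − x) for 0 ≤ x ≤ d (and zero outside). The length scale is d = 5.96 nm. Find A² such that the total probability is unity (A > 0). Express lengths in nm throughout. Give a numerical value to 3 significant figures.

A^2 ≈ 0.00399 nm^(-5)

We need A² ∫|f|² dx = 1, taking the integral from 0 to d.
∫|ψ|² dx = A²·(d^5/30).
Hence A² = 1/[d^5/30].
Plugging in d = 5.96 yields A = 0.06316.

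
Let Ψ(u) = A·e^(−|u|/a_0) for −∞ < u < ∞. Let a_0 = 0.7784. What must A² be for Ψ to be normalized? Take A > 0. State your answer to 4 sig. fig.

A^2 ≈ 1.285

We need A² ∫|f|² du = 1, taking the integral from −∞ to ∞.
Carrying out the integral gives A² · a_0.
Plugging in a_0 = 0.7784 yields A = 1.1334.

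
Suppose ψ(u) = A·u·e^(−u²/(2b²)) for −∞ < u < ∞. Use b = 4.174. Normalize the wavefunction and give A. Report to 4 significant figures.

A ≈ 0.1246

Normalization requires ∫|ψ|² du = 1, integrated from −∞ to ∞.
The integral (without the A² prefactor) comes out to √(π)·b^3/2.
With b = 4.174: A² = 0.015517 and A = 0.12457.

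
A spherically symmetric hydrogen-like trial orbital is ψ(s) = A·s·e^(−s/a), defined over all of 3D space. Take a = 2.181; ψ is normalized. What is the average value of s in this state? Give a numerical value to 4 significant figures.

The expectation value is the |ψ|²-weighted average of s: ∫ s|ψ|² 4πs² ds.
With ∫₀^∞ s^5 e^(−αs) ds = 5!/α^6, since the A² factors cancel between numerator and denominator, ⟨s⟩ = 5·a/2.
Putting a = 2.181 gives 5.4525.

⟨s⟩ ≈ 5.453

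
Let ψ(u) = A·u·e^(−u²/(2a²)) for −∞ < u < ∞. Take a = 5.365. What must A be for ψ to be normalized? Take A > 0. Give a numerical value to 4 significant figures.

A ≈ 0.08548

Normalization requires ∫|ψ|² du = 1, integrated from −∞ to ∞.
The integral (without the A² prefactor) comes out to √(π)·a^3/2.
Hence A² = 1/[√(π)·a^3/2].
Plugging in a = 5.365 yields A = 0.085482.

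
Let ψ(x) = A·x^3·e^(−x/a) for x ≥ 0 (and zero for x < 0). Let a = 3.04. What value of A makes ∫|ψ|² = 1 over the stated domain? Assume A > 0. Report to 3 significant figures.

Require ∫ |ψ|² dx = 1 over the whole domain.
Recall ∫₀^∞ x^m e^(−x/β) dx = m!·β^(m+1), the integral (without the A² prefactor) comes out to 45·a^7/8.
Setting this equal to 1 gives A² = 1/(45·a^7/8).
Substituting a = 3.04 gives A² = 0.00007409, so A = 0.008608.

A ≈ 0.00861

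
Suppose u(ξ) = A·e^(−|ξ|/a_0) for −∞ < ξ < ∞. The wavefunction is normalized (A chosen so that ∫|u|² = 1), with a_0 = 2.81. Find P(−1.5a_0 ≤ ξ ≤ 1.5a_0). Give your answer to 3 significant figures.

P = ∫_{−1.5a_0}^{1.5a_0} |u(ξ)|² dξ.
Since A² = 1/(a_0), this is the region integral divided by the full normalization integral.
By symmetry take twice the ξ ≥ 0 contribution in numerator and denominator; the 2's cancel. In terms of t = ξ/a_0 (A² and the length scale cancel between numerator and denominator), P = [∫_{0}^{1.5} e^(-2·t) dt] / [∫_{0}^{∞} e^(-2·t) dt].
Using ∫ e^(-2·t) dt = -e^(-2·t)/2, the numerator is 1/2 - e^(-3)/2 and the denominator is 1/2.
This works out to P = 0.9502.

P ≈ 0.950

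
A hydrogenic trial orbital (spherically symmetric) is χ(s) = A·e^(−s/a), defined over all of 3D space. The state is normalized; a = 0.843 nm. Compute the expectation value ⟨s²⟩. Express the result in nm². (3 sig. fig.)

⟨s^2⟩ ≈ 2.13 nm^2

The expectation value is the |χ|²-weighted average of s^2: ∫ s^2|χ|² 4πs² ds.
With ∫₀^∞ s^4 e^(−αs) ds = 4!/α^5, evaluating both integrals, ⟨s²⟩ = 3·a^2.
With a = 0.843, ⟨s^2⟩ = 2.132.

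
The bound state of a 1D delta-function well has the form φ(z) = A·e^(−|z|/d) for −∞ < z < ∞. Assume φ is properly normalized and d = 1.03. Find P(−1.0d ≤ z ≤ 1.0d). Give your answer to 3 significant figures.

P ≈ 0.865

P = ∫_{−1.0d}^{1.0d} |φ(z)|² dz.
Since A² = 1/(d), this is the region integral divided by the full normalization integral.
By symmetry take twice the z ≥ 0 contribution in numerator and denominator; the 2's cancel. In terms of u = z/d (A² and the length scale cancel between numerator and denominator), P = [∫_{0}^{1.0} e^(-2·u) du] / [∫_{0}^{∞} e^(-2·u) du].
An antiderivative of e^(-2·u) is -e^(-2·u)/2; evaluating from 0 to 1.0 gives 1/2 - e^(-2)/2, while the full integral is 1/2.
Evaluating gives P = 0.8647.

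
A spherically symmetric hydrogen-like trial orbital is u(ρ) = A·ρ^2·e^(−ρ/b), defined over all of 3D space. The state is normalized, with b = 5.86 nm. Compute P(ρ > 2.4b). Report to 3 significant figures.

P ≈ 0.791

Integrate the radial probability density 4πρ²|u|² over ρ > 2.4b.
A² is fixed by ∫₀^∞ 4πρ²|u|² dρ = 1, i.e. A² = (45·π·b^7/2)^(−1).
In terms of t = ρ/b (A², 4π and the length scale all cancel between numerator and denominator), P = [∫_{2.4}^{∞} t^6·e^(-2·t) dt] / [∫_{0}^{∞} t^6·e^(-2·t) dt].
An antiderivative of t^6·e^(-2·t) is -(4·t^6 + 12·t^5 + 30·t^4 + 60·t^3 + 90·t^2 + 90·t + 45)·e^(-2·t)/8; evaluating from 2.4 to ∞ gives ≈ 4.4483, while the full integral is 45/8.
This evaluates to P = 0.7908.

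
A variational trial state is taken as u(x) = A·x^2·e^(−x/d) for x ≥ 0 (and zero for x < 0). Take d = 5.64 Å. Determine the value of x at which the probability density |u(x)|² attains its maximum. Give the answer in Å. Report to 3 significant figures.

x ≈ 11.3 Å

Set d/dx [|u(x)|²] = 0 and solve for x > 0.
Solving yields x = 2·d.
With d = 5.64, the most probable position is 11.28 Å.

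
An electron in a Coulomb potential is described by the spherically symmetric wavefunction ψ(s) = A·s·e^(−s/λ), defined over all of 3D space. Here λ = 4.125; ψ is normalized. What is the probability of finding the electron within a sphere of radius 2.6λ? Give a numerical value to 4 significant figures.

P ≈ 0.5939

Integrate the radial probability density 4πs²|ψ|² over s ≤ 2.6λ.
Normalization gives A² = 1/(3·π·λ^5).
In terms of u = s/λ (A², 4π and the length scale all cancel between numerator and denominator), P = [∫_{0}^{2.6} u^4·e^(-2·u) du] / [∫_{0}^{∞} u^4·e^(-2·u) du].
Using ∫ u^4·e^(-2·u) du = -(u^4/2 + u^3 + 3·u^2/2 + 3·u/2 + 3/4)·e^(-2·u), the numerator is ≈ 0.445404 and the denominator is 3/4.
This evaluates to P = 0.59387.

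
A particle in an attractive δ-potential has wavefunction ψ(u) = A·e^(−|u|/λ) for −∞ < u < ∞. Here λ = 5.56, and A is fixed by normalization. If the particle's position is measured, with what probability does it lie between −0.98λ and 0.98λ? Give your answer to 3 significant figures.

P ≈ 0.859

|ψ|² is the probability density, so P = ∫_{−0.98λ}^{0.98λ} |ψ|² du.
The normalization integral ∫|ψ|²du over the whole domain equals λ·A², and A² cancels in the ratio.
By symmetry take twice the u ≥ 0 contribution in numerator and denominator; the 2's cancel. In terms of t = u/λ (A² and the length scale cancel between numerator and denominator), P = [∫_{0}^{0.98} e^(-2·t) dt] / [∫_{0}^{∞} e^(-2·t) dt].
Using ∫ e^(-2·t) dt = -e^(-2·t)/2, the numerator is 1/2 - e^(-49/25)/2 and the denominator is 1/2.
Evaluating gives P = 0.8591.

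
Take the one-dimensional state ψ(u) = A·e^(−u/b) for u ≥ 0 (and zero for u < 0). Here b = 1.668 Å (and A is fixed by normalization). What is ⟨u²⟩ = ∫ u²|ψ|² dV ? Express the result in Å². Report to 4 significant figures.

By definition ⟨u²⟩ = ∫ u^2 |ψ(u)|² du.
The ratio of the moment integral to the normalization integral gives ⟨u²⟩ = b^2/2.
With b = 1.668, ⟨u^2⟩ = 1.3911.

⟨u^2⟩ ≈ 1.391 Å^2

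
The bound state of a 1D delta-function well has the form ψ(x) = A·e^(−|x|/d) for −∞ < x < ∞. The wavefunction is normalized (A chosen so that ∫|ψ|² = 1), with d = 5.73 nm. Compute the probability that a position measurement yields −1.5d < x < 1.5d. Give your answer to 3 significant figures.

P = ∫_{−1.5d}^{1.5d} |ψ(x)|² dx.
The normalization integral ∫|ψ|²dx over the whole domain equals d·A², and A² cancels in the ratio.
By symmetry take twice the x ≥ 0 contribution in numerator and denominator; the 2's cancel. Substituting u = x/d, A² and the length scale cancel in the ratio: P = ∫_{0}^{1.5} e^(-2·u) du / ∫_{0}^{∞} e^(-2·u) du.
An antiderivative of e^(-2·u) is -e^(-2·u)/2; evaluating from 0 to 1.5 gives 1/2 - e^(-3)/2, while the full integral is 1/2.
Evaluating gives P = 0.9502.

P ≈ 0.950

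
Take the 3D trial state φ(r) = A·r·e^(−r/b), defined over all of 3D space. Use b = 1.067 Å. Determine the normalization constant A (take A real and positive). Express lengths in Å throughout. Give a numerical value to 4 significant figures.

We need A² ∫|f|² 4πr² dr = 1, taking the integral from 0 to ∞.
With φ = A·r·e^(−r/b), the integral evaluates to A²·[3·π·b^5].
Setting this equal to 1 gives A² = 1/(3·π·b^5).
With b = 1.067: A² = 0.076720 and A = 0.27698.

A ≈ 0.2770 Å^(-5/2)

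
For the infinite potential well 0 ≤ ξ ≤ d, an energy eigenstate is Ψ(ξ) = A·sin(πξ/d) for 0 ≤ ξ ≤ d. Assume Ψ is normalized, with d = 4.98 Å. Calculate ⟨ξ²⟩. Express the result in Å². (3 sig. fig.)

The expectation value is the |Ψ|²-weighted average of ξ^2: ∫ ξ^2|Ψ|² dξ.
Evaluating both integrals, ⟨ξ²⟩ = -d^2/(2·π^2) + d^2/3.
Putting d = 4.98 gives 7.010.

⟨ξ^2⟩ ≈ 7.01 Å^2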